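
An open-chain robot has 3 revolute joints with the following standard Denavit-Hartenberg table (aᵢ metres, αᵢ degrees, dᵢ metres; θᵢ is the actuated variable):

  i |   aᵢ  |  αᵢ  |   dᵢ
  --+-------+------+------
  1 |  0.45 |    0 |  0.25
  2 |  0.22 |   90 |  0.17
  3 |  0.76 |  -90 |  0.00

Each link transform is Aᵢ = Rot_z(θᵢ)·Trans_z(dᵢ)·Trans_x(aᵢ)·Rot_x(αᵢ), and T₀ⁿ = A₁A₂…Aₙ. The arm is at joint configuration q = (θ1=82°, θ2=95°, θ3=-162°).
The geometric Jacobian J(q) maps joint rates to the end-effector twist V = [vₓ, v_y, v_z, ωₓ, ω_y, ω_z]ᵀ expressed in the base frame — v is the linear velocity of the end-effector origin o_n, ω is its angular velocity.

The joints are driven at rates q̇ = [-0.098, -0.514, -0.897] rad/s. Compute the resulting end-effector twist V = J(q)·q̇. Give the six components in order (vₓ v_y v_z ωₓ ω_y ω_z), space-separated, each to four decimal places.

0.2379 -0.3245 0.6484 -0.0469 -0.8958 -0.6120

o_n = [0.5647, 0.4193, 0.1851]
J₁: ẑ×o_n = [-0.4193, 0.5647, 0.0000], ω = ẑ
J2: z=[0.0000, 0.0000, 1.0000] o=[0.0626, 0.4456, 0.2500] → [0.0263, 0.5021, -0.0000, 0.0000, 0.0000, 1.0000]
J3: z=[0.0523, 0.9986, 0.0000] o=[-0.1571, 0.4571, 0.4200] → [-0.2345, 0.0123, -0.7228, 0.0523, 0.9986, 0.0000]
V = J·q̇ = [0.2379, -0.3245, 0.6484, -0.0469, -0.8958, -0.6120]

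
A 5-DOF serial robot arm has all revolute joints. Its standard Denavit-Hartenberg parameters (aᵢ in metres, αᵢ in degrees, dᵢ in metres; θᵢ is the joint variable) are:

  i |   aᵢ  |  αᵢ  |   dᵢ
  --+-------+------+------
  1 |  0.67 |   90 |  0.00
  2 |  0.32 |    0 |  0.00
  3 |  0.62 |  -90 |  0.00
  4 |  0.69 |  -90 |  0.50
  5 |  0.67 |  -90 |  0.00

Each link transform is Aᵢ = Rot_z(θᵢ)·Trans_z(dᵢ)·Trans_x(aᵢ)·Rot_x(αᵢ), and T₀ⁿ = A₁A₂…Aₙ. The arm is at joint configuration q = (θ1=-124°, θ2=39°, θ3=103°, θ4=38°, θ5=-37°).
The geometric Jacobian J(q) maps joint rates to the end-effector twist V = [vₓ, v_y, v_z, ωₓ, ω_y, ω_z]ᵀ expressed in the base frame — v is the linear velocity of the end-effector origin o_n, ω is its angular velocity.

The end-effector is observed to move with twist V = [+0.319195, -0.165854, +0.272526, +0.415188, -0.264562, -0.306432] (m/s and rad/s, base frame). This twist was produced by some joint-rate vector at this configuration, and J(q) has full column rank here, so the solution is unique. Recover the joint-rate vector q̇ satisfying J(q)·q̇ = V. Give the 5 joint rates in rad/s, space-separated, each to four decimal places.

0.3650 0.6470 -0.6230 0.5370 0.6550

o_n = [1.1211, 0.3133, 0.4657]
J₁: ẑ×o_n = [-0.3133, 1.1211, 0.0000], ω = ẑ
J2: z=[-0.8290, 0.5592, 0.0000] o=[-0.3747, -0.5555, 0.0000] → [0.2604, 0.3861, -1.5567, -0.8290, 0.5592, 0.0000]
J3: z=[-0.8290, 0.5592, 0.0000] o=[-0.5137, -0.7616, 0.2014] → [0.1478, 0.2191, -1.8054, -0.8290, 0.5592, 0.0000]
J4: z=[0.3443, 0.5104, -0.7880] o=[-0.2405, -0.3566, 0.5831] → [0.4680, -1.0326, -0.4644, 0.3443, 0.5104, -0.7880]
J5: z=[0.3820, -0.8429, -0.3790] o=[0.5234, 0.0163, 0.5238] → [0.1616, -0.2044, 0.6173, 0.3820, -0.8429, -0.3790]
q̇ = J⁺·V = [0.3650, 0.6470, -0.6230, 0.5370, 0.6550]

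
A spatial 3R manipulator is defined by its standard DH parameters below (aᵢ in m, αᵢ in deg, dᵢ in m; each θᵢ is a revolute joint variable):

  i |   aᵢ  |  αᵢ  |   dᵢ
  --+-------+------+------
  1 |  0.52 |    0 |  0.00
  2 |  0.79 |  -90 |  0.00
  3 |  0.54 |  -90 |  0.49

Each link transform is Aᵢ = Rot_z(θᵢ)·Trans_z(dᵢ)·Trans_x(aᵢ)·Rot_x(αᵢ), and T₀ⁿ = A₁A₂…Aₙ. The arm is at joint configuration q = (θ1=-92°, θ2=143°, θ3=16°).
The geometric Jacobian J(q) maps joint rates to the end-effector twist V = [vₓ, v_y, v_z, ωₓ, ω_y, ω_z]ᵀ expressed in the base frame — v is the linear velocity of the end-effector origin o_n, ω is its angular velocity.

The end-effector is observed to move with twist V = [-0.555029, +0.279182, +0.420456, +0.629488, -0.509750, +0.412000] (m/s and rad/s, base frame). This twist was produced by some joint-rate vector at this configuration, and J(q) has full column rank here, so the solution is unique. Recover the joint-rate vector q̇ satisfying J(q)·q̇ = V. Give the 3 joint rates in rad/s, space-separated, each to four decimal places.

-0.1630 0.5750 -0.8100

o_n = [0.4249, 0.8060, -0.1488]
J₁: ẑ×o_n = [-0.8060, 0.4249, 0.0000], ω = ẑ
J2: z=[0.0000, 0.0000, 1.0000] o=[-0.0181, -0.5197, 0.0000] → [-1.3257, 0.4430, 0.0000, 0.0000, 0.0000, 1.0000]
J3: z=[-0.7771, 0.6293, 0.0000] o=[0.4790, 0.0943, 0.0000] → [-0.0937, -0.1157, -0.5191, -0.7771, 0.6293, 0.0000]
q̇ = J⁺·V = [-0.1630, 0.5750, -0.8100]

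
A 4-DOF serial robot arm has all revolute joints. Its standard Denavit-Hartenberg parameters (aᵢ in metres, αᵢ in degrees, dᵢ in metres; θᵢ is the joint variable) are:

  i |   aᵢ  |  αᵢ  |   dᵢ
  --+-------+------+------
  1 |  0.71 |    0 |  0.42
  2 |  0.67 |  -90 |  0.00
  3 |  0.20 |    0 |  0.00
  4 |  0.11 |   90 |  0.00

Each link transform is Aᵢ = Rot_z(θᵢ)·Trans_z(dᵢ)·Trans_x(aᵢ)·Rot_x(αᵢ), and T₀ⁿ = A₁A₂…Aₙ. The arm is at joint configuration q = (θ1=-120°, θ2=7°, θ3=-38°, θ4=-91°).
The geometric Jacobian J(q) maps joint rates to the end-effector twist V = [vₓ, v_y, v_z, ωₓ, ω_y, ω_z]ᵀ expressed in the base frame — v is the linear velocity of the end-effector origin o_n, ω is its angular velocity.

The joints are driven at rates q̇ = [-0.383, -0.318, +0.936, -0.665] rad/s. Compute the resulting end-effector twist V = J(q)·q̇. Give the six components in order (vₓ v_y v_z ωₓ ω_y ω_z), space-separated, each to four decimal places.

-0.7789 0.2163 -0.1288 0.2495 -0.1059 -0.7010

o_n = [-0.6513, -1.3130, 0.6286]
J₁: ẑ×o_n = [1.3130, -0.6513, 0.0000], ω = ẑ
J2: z=[0.0000, 0.0000, 1.0000] o=[-0.3550, -0.6149, 0.4200] → [0.6981, -0.2963, 0.0000, 0.0000, 0.0000, 1.0000]
J3: z=[0.9205, -0.3907, 0.0000] o=[-0.6168, -1.2316, 0.4200] → [-0.0815, -0.1920, -0.0884, 0.9205, -0.3907, 0.0000]
J4: z=[0.9205, -0.3907, 0.0000] o=[-0.6784, -1.3767, 0.5431] → [-0.0334, -0.0787, 0.0692, 0.9205, -0.3907, 0.0000]
V = J·q̇ = [-0.7789, 0.2163, -0.1288, 0.2495, -0.1059, -0.7010]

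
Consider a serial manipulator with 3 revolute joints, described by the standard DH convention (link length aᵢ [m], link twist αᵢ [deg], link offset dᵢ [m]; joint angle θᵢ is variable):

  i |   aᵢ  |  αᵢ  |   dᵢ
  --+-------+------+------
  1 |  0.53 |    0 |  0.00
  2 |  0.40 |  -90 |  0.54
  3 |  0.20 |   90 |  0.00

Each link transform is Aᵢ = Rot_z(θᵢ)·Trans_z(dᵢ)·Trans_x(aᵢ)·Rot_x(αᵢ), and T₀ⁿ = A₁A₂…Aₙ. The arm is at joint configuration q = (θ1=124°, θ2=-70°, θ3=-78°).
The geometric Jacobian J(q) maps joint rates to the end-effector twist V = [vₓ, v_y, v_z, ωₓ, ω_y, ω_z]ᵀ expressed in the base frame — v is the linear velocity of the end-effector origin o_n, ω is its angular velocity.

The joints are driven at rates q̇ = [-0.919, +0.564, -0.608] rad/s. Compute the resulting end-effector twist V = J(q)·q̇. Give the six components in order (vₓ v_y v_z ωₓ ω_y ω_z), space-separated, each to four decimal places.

o_n = [-0.0368, 0.7966, 0.7356]
J₁: ẑ×o_n = [-0.7966, -0.0368, 0.0000], ω = ẑ
J2: z=[0.0000, 0.0000, 1.0000] o=[-0.2964, 0.4394, 0.0000] → [-0.3572, 0.2596, 0.0000, 0.0000, 0.0000, 1.0000]
J3: z=[-0.8090, 0.5878, 0.0000] o=[-0.0613, 0.7630, 0.5400] → [0.1150, 0.1583, -0.0416, -0.8090, 0.5878, 0.0000]
V = J·q̇ = [0.4607, 0.0840, 0.0253, 0.4919, -0.3574, -0.3550]

0.4607 0.0840 0.0253 0.4919 -0.3574 -0.3550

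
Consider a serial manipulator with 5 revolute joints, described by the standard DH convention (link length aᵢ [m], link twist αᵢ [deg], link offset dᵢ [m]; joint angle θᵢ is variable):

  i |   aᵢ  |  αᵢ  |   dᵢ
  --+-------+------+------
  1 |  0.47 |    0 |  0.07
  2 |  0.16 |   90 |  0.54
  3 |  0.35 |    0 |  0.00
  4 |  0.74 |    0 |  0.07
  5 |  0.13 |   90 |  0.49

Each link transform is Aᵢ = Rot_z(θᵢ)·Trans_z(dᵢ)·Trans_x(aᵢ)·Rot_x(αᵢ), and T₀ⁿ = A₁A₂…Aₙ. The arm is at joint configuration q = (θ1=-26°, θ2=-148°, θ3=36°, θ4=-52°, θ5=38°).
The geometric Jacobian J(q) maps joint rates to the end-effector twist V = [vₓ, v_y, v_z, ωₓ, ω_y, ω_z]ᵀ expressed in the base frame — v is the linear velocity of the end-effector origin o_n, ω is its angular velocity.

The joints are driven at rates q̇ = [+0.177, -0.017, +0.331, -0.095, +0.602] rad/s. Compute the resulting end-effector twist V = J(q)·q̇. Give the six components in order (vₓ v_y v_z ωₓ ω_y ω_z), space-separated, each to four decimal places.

0.0291 -0.1311 0.3626 -0.0876 0.8334 0.1600

o_n = [-0.9041, 0.2176, 0.6605]
J₁: ẑ×o_n = [-0.2176, -0.9041, 0.0000], ω = ẑ
J2: z=[0.0000, 0.0000, 1.0000] o=[0.4224, -0.2060, 0.0700] → [-0.4237, -1.3266, 0.0000, 0.0000, 0.0000, 1.0000]
J3: z=[-0.1045, 0.9945, 0.0000] o=[0.2633, -0.2228, 0.6100] → [0.0502, 0.0053, 1.1150, -0.1045, 0.9945, 0.0000]
J4: z=[-0.1045, 0.9945, 0.0000] o=[-0.0183, -0.2524, 0.8157] → [-0.1544, -0.0162, 0.8319, -0.1045, 0.9945, 0.0000]
J5: z=[-0.1045, 0.9945, 0.0000] o=[-0.7330, -0.2571, 0.6118] → [0.0484, 0.0051, 0.1205, -0.1045, 0.9945, 0.0000]
V = J·q̇ = [0.0291, -0.1311, 0.3626, -0.0876, 0.8334, 0.1600]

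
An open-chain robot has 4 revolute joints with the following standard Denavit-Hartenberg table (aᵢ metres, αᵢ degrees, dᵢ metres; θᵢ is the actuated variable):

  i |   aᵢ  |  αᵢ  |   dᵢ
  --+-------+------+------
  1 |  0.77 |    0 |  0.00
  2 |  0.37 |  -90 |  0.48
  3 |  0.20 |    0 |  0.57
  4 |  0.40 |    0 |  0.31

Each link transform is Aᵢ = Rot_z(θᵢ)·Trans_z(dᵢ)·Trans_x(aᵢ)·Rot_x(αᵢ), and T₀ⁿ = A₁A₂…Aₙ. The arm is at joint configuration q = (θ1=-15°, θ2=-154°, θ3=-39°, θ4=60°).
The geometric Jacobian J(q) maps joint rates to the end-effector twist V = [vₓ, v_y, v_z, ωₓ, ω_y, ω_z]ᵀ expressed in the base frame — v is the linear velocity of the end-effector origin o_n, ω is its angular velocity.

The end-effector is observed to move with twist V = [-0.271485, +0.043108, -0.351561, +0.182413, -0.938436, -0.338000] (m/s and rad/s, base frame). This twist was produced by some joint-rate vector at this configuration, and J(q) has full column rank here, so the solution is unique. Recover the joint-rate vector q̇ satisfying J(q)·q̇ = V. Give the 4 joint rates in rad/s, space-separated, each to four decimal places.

o_n = [0.0293, -1.2346, 0.4625]
J₁: ẑ×o_n = [1.2346, 0.0293, -0.0000], ω = ẑ
J2: z=[0.0000, 0.0000, 1.0000] o=[0.7438, -0.1993, 0.0000] → [1.0353, -0.7144, 0.0000, 0.0000, 0.0000, 1.0000]
J3: z=[0.1908, -0.9816, 0.0000] o=[0.3806, -0.2699, 0.4800] → [0.0172, 0.0033, -0.5289, 0.1908, -0.9816, 0.0000]
J4: z=[0.1908, -0.9816, 0.0000] o=[0.3367, -0.8591, 0.6059] → [0.1407, 0.0274, -0.3734, 0.1908, -0.9816, 0.0000]
q̇ = J⁺·V = [-0.3030, -0.0350, -0.0350, 0.9910]

-0.3030 -0.0350 -0.0350 0.9910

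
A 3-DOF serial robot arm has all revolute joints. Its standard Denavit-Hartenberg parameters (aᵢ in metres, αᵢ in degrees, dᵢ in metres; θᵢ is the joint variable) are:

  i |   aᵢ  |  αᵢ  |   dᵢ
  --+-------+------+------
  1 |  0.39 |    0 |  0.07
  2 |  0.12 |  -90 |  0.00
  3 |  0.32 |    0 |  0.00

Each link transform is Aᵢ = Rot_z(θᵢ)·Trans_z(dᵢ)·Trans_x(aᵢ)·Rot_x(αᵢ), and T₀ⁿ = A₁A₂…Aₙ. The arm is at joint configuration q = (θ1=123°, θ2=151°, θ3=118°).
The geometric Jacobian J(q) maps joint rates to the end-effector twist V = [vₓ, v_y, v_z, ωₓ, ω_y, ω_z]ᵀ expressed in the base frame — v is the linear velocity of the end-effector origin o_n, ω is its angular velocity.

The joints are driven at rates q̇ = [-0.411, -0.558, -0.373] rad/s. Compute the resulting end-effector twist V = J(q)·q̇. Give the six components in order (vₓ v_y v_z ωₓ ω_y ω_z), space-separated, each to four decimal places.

0.1710 -0.0158 -0.0560 -0.3721 -0.0260 -0.9690

o_n = [-0.2145, 0.3572, -0.2125]
J₁: ẑ×o_n = [-0.3572, -0.2145, 0.0000], ω = ẑ
J2: z=[0.0000, 0.0000, 1.0000] o=[-0.2124, 0.3271, 0.0700] → [-0.0302, -0.0021, 0.0000, 0.0000, 0.0000, 1.0000]
J3: z=[0.9976, 0.0698, 0.0000] o=[-0.2040, 0.2074, 0.0700] → [-0.0197, 0.2819, 0.1502, 0.9976, 0.0698, 0.0000]
V = J·q̇ = [0.1710, -0.0158, -0.0560, -0.3721, -0.0260, -0.9690]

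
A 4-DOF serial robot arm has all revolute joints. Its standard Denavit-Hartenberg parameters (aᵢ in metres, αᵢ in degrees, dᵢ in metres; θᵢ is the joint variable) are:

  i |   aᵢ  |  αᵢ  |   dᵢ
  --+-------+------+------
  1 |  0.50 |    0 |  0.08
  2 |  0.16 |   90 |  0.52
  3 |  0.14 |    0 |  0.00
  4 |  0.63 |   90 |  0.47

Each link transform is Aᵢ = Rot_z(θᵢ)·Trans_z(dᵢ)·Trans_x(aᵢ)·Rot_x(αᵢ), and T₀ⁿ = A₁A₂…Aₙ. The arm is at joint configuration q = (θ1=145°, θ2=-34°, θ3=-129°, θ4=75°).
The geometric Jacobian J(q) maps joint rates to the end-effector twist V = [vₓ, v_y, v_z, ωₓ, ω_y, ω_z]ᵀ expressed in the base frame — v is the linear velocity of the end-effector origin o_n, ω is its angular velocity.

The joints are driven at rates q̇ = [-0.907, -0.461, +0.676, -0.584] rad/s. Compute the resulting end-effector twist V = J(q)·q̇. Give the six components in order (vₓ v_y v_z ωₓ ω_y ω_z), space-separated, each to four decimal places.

1.0121 0.1005 -0.0255 0.0859 0.0330 -1.3680

o_n = [-0.1293, 0.8681, -0.0185]
J₁: ẑ×o_n = [-0.8681, -0.1293, 0.0000], ω = ẑ
J2: z=[0.0000, 0.0000, 1.0000] o=[-0.4096, 0.2868, 0.0800] → [-0.5813, 0.2803, 0.0000, 0.0000, 0.0000, 1.0000]
J3: z=[0.9336, 0.3584, 0.0000] o=[-0.4669, 0.4362, 0.6000] → [-0.2216, 0.5774, 0.2822, 0.9336, 0.3584, 0.0000]
J4: z=[0.9336, 0.3584, 0.0000] o=[-0.4353, 0.3539, 0.4912] → [-0.1827, 0.4758, 0.3703, 0.9336, 0.3584, 0.0000]
V = J·q̇ = [1.0121, 0.1005, -0.0255, 0.0859, 0.0330, -1.3680]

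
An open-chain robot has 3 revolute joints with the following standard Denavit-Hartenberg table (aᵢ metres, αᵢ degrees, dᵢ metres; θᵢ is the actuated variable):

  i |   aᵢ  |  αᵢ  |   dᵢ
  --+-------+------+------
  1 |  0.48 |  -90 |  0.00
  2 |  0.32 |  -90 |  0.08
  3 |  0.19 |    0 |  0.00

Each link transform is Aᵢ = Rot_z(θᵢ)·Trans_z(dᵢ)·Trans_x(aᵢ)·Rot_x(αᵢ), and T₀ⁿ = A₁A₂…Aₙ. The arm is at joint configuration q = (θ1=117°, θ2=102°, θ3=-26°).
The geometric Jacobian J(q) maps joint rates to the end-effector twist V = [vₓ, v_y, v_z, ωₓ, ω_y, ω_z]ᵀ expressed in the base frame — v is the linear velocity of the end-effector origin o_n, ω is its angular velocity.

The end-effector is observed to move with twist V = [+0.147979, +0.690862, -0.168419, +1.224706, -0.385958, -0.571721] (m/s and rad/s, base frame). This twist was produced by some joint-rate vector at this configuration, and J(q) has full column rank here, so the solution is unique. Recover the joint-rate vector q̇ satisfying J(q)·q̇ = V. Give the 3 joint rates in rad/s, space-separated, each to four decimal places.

-0.7630 -0.9160 0.9200

o_n = [-0.3171, 0.2626, -0.4800]
J₁: ẑ×o_n = [-0.2626, -0.3171, 0.0000], ω = ẑ
J2: z=[-0.8910, -0.4540, 0.0000] o=[-0.2179, 0.4277, 0.0000] → [0.2179, -0.4277, 0.1020, -0.8910, -0.4540, 0.0000]
J3: z=[0.4441, -0.8715, 0.2079] o=[-0.2590, 0.3321, -0.3130] → [0.1600, 0.0621, -0.0815, 0.4441, -0.8715, 0.2079]
q̇ = J⁺·V = [-0.7630, -0.9160, 0.9200]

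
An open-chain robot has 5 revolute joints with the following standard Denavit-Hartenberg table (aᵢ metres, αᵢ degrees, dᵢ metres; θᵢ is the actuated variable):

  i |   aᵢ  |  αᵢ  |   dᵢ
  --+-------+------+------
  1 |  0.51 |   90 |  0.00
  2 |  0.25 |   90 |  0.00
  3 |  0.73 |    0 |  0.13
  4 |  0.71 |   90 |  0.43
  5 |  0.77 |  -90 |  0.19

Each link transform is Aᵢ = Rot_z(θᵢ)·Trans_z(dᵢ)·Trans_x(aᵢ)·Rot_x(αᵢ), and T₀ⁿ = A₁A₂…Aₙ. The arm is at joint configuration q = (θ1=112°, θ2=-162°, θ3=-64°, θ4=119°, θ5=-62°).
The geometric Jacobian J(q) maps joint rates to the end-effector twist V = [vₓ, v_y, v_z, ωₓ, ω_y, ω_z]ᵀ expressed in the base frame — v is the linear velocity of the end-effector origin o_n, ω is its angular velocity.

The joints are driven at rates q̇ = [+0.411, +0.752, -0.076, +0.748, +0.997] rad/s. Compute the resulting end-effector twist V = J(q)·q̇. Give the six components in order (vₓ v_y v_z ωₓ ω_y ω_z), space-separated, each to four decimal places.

o_n = [0.3770, -0.6324, -0.5282]
J₁: ẑ×o_n = [0.6324, 0.3770, -0.0000], ω = ẑ
J2: z=[0.9272, 0.3746, 0.0000] o=[-0.1910, 0.4729, 0.0000] → [-0.1979, 0.4897, -1.2376, 0.9272, 0.3746, 0.0000]
J3: z=[0.1158, -0.2865, 0.9511] o=[-0.1020, 0.2524, -0.0773] → [0.9707, 0.5077, 0.0348, 0.1158, -0.2865, 0.9511]
J4: z=[0.1158, -0.2865, 0.9511] o=[-0.5813, -0.3128, -0.0525] → [0.4403, 0.9664, 0.2376, 0.1158, -0.2865, 0.9511]
J5: z=[-0.2400, -0.9372, -0.2531] o=[0.1528, -0.5772, 0.2306] → [0.6971, -0.2388, 0.2233, -0.2400, -0.9372, -0.2531]
V = J·q̇ = [1.0617, 0.9694, -0.5330, 0.5358, -0.8452, 0.7977]

1.0617 0.9694 -0.5330 0.5358 -0.8452 0.7977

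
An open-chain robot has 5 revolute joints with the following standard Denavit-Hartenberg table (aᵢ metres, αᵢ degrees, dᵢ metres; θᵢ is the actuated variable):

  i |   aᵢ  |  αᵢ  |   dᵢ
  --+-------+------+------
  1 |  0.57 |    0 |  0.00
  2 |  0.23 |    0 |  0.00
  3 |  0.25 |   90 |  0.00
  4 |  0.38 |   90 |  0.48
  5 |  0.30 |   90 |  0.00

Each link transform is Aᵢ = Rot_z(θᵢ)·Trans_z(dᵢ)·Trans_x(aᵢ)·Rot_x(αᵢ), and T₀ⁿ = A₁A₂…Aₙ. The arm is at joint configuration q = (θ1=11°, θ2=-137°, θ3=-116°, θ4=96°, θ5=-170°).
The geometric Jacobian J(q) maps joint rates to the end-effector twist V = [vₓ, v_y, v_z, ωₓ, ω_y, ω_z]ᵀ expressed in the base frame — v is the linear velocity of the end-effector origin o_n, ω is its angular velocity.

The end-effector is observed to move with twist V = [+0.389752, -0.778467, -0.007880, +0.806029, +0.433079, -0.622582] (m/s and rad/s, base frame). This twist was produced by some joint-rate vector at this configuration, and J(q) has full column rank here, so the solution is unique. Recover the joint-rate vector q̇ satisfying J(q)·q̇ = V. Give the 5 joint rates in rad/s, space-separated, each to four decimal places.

-0.9880 0.9310 -0.5660 0.9150 0.0040

o_n = [0.6889, 0.3365, 0.0841]
J₁: ẑ×o_n = [-0.3365, 0.6889, 0.0000], ω = ẑ
J2: z=[0.0000, 0.0000, 1.0000] o=[0.5595, 0.1088, 0.0000] → [-0.2277, 0.1294, 0.0000, 0.0000, 0.0000, 1.0000]
J3: z=[0.0000, 0.0000, 1.0000] o=[0.4243, -0.0773, 0.0000] → [-0.4138, 0.2646, 0.0000, 0.0000, 0.0000, 1.0000]
J4: z=[0.8829, 0.4695, 0.0000] o=[0.3070, 0.1434, 0.0000] → [0.0395, -0.0743, -0.0088, 0.8829, 0.4695, 0.0000]
J5: z=[-0.4669, 0.8781, 0.1045] o=[0.7494, 0.3337, 0.3779] → [-0.2583, -0.1435, 0.0518, -0.4669, 0.8781, 0.1045]
q̇ = J⁺·V = [-0.9880, 0.9310, -0.5660, 0.9150, 0.0040]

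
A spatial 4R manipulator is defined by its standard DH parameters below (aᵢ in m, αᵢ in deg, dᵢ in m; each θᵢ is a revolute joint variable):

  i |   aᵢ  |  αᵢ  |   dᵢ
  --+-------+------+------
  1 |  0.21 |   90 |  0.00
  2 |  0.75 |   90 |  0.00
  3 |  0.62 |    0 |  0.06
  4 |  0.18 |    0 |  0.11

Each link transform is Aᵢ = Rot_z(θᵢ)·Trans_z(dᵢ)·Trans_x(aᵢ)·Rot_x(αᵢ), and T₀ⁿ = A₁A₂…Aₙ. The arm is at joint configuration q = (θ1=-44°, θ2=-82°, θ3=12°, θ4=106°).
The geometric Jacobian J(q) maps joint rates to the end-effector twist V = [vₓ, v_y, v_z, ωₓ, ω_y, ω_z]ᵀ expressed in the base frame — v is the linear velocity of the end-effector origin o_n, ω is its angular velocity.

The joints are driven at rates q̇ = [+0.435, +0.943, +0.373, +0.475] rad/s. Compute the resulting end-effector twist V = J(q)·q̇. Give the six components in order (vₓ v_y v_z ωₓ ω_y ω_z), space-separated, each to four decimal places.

o_n = [-0.0426, -0.3590, -1.2832]
J₁: ẑ×o_n = [0.3590, -0.0426, 0.0000], ω = ẑ
J2: z=[-0.6947, -0.7193, 0.0000] o=[0.1511, -0.1459, 0.0000] → [0.9231, -0.8914, 0.0087, -0.6947, -0.7193, 0.0000]
J3: z=[-0.7123, 0.6879, -0.1392] o=[0.2261, -0.2184, -0.7427] → [-0.3914, -0.3476, 0.2850, -0.7123, 0.6879, -0.1392]
J4: z=[-0.7123, 0.6879, -0.1392] o=[0.1546, -0.3285, -1.3516] → [0.0428, 0.0762, 0.1574, -0.7123, 0.6879, -0.1392]
V = J·q̇ = [0.9009, -0.9526, 0.1893, -1.2591, -0.0950, 0.3170]

0.9009 -0.9526 0.1893 -1.2591 -0.0950 0.3170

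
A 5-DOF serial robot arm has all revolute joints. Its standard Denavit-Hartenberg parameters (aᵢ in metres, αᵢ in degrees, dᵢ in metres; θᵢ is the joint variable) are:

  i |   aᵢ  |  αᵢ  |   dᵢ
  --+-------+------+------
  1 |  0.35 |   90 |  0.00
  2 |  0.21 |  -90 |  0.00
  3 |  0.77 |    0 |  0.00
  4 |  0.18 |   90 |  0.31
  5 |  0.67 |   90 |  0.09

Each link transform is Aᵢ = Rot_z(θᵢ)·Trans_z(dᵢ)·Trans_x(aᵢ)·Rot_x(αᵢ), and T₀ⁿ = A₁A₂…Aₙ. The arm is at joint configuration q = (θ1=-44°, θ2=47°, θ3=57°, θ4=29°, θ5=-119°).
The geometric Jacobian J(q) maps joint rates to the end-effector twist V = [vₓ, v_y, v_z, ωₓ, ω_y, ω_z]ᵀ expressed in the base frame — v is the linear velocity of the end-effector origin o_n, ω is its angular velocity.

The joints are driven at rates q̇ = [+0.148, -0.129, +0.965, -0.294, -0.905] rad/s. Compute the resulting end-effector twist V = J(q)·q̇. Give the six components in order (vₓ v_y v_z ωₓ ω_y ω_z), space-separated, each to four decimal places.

o_n = [1.0887, -0.3632, 0.3303]
J₁: ẑ×o_n = [0.3632, 1.0887, -0.0000], ω = ẑ
J2: z=[-0.6947, -0.7193, 0.0000] o=[0.2518, -0.2431, 0.0000] → [-0.2376, 0.2295, 0.6854, -0.6947, -0.7193, 0.0000]
J3: z=[-0.5261, 0.5080, 0.6820] o=[0.3548, -0.3426, 0.1536] → [0.1038, 0.5935, -0.3620, -0.5261, 0.5080, 0.6820]
J4: z=[-0.5261, 0.5080, 0.6820] o=[1.0091, -0.0768, 0.4603] → [0.1293, -0.0141, 0.1102, -0.5261, 0.5080, 0.6820]
J5: z=[0.4409, -0.5228, 0.7296] o=[0.9769, 0.2039, 0.6809] → [0.5970, 0.2361, -0.1916, 0.4409, -0.5228, 0.7296]
V = J·q̇ = [-0.3937, 0.4947, -0.2968, -0.6624, 0.9068, -0.0546]

-0.3937 0.4947 -0.2968 -0.6624 0.9068 -0.0546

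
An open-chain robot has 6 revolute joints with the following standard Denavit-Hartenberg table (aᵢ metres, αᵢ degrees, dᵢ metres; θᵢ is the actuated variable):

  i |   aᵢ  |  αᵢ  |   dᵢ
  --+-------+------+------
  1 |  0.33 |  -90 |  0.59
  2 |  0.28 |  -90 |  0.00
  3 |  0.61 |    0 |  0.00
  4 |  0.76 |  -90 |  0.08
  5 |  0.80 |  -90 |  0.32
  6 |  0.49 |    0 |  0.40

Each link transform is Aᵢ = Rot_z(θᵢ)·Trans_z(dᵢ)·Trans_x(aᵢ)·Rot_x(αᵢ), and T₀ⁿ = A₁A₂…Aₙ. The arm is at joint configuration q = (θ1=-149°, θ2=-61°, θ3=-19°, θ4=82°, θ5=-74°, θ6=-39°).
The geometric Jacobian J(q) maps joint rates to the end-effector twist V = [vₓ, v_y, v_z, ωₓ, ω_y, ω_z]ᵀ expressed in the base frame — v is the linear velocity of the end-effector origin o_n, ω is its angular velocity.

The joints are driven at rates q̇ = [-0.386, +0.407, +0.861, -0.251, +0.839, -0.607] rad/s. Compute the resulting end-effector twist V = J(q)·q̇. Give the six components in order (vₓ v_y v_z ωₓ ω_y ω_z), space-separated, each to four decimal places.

0.1374 2.4952 -0.7682 0.1192 -0.5654 -1.6484

o_n = [-2.2311, 0.2886, 0.8977]
J₁: ẑ×o_n = [-0.2886, -2.2311, 0.0000], ω = ẑ
J2: z=[0.5150, -0.8572, 0.0000] o=[-0.2829, -0.1700, 0.5900] → [-0.2638, -0.1585, -1.4338, 0.5150, -0.8572, 0.0000]
J3: z=[-0.7497, -0.4505, -0.4848] o=[-0.3992, -0.2399, 0.8349] → [0.2279, 0.9352, -1.2214, -0.7497, -0.4505, -0.4848]
J4: z=[-0.7497, -0.4505, -0.4848] o=[-0.5366, -0.5541, 1.3393] → [0.6075, 0.4904, -1.3950, -0.7497, -0.4505, -0.4848]
J5: z=[0.1364, 0.6116, -0.7793] o=[-1.0887, -0.0959, 1.6023] → [-0.1314, 0.9863, 0.7511, 0.1364, 0.6116, -0.7793]
J6: z=[-0.4158, 0.7494, 0.5153] o=[-1.7644, -0.1031, 1.0677] → [-0.3292, -0.3112, 0.1868, -0.4158, 0.7494, 0.5153]
V = J·q̇ = [0.1374, 2.4952, -0.7682, 0.1192, -0.5654, -1.6484]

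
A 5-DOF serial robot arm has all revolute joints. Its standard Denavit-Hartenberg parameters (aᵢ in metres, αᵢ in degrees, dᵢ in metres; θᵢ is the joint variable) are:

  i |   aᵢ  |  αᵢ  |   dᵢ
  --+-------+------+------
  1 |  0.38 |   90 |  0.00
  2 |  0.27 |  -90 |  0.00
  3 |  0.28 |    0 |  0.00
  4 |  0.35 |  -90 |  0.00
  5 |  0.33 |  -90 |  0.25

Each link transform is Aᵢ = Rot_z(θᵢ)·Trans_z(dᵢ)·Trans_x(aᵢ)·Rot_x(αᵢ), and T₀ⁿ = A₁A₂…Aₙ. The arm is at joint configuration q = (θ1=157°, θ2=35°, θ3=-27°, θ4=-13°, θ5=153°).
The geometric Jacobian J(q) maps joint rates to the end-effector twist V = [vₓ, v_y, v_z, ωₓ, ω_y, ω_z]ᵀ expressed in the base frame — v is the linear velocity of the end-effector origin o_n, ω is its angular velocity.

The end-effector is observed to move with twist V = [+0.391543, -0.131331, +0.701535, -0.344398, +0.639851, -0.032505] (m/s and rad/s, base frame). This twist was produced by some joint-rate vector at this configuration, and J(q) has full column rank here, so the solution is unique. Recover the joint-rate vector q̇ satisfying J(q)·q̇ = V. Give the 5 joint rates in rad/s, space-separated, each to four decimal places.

0.1430 0.8880 -0.5710 0.1020 0.5660

o_n = [-0.9852, 0.3873, 0.2920]
J₁: ẑ×o_n = [-0.3873, -0.9852, 0.0000], ω = ẑ
J2: z=[0.3907, 0.9205, 0.0000] o=[-0.3498, 0.1485, 0.0000] → [0.2688, -0.1141, 0.6782, 0.3907, 0.9205, 0.0000]
J3: z=[0.5280, -0.2241, 0.8192] o=[-0.5534, 0.2349, 0.1549] → [-0.1556, -0.4261, -0.0163, 0.5280, -0.2241, 0.8192]
J4: z=[0.5280, -0.2241, 0.8192] o=[-0.6918, 0.4318, 0.2980] → [0.0377, -0.2372, -0.0892, 0.5280, -0.2241, 0.8192]
J5: z=[-0.7840, -0.4994, 0.3687] o=[-0.8061, 0.7247, 0.4517] → [0.2042, -0.1913, 0.1750, -0.7840, -0.4994, 0.3687]
q̇ = J⁺·V = [0.1430, 0.8880, -0.5710, 0.1020, 0.5660]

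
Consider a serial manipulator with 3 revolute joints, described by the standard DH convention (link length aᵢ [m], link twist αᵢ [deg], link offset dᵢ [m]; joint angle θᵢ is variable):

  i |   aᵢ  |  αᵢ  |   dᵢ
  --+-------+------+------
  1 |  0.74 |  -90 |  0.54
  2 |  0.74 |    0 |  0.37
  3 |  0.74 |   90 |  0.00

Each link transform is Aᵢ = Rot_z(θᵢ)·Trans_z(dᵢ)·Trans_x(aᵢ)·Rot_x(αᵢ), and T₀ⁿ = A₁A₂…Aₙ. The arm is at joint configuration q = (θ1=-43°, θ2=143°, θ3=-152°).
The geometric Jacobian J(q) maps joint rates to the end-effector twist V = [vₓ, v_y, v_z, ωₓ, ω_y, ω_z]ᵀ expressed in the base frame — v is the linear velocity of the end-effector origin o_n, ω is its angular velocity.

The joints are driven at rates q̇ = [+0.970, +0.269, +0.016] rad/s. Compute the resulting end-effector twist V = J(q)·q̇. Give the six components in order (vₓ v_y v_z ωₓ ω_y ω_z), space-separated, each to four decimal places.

0.2561 0.9282 -0.0493 0.1944 0.2084 0.9700

o_n = [0.8959, -0.3295, 0.2104]
J₁: ẑ×o_n = [0.3295, 0.8959, -0.0000], ω = ẑ
J2: z=[0.6820, 0.7314, 0.0000] o=[0.5412, -0.5047, 0.5400] → [-0.2410, 0.2248, -0.1399, 0.6820, 0.7314, 0.0000]
J3: z=[0.6820, 0.7314, 0.0000] o=[0.3613, 0.1690, 0.0947] → [0.0847, -0.0789, -0.7309, 0.6820, 0.7314, 0.0000]
V = J·q̇ = [0.2561, 0.9282, -0.0493, 0.1944, 0.2084, 0.9700]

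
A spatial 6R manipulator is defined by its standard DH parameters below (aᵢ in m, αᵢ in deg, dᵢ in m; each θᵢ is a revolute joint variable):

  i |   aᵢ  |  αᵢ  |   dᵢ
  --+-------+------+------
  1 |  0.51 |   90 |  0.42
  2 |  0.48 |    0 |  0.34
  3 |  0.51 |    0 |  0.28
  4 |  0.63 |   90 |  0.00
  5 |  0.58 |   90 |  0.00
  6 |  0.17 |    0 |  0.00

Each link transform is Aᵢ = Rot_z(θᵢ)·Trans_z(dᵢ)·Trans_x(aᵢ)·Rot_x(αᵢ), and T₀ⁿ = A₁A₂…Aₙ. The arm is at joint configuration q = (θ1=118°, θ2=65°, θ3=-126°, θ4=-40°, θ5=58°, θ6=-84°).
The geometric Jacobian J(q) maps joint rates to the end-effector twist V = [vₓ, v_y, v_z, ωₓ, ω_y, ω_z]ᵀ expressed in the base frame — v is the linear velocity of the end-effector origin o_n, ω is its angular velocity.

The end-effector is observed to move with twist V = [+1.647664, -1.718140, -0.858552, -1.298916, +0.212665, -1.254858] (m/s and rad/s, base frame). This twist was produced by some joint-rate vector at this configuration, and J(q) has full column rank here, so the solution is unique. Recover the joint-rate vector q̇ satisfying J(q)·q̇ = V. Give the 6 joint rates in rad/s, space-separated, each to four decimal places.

-0.9400 -0.6970 -0.5000 0.2480 -0.8430 0.1850

o_n = [0.5512, 1.3638, -0.5527]
J₁: ẑ×o_n = [-1.3638, 0.5512, 0.0000], ω = ẑ
J2: z=[0.8829, 0.4695, 0.0000] o=[-0.2394, 0.4503, 0.4200] → [-0.4566, 0.8588, 0.4354, 0.8829, 0.4695, 0.0000]
J3: z=[0.8829, 0.4695, 0.0000] o=[-0.0345, 0.7890, 0.8550] → [-0.6609, 1.2429, 0.2326, 0.8829, 0.4695, 0.0000]
J4: z=[0.8829, 0.4695, 0.0000] o=[0.0967, 1.1388, 0.4090] → [-0.4515, 0.8491, -0.0147, 0.8829, 0.4695, 0.0000]
J5: z=[0.4608, -0.8667, 0.1908] o=[0.1531, 1.0327, -0.2095] → [0.2343, 0.2341, 0.4976, 0.4608, -0.8667, 0.1908]
J6: z=[-0.3919, -0.3917, -0.8325] o=[0.6149, 1.2118, -0.5112] → [0.1428, 0.0368, -0.0846, -0.3919, -0.3917, -0.8325]
q̇ = J⁺·V = [-0.9400, -0.6970, -0.5000, 0.2480, -0.8430, 0.1850]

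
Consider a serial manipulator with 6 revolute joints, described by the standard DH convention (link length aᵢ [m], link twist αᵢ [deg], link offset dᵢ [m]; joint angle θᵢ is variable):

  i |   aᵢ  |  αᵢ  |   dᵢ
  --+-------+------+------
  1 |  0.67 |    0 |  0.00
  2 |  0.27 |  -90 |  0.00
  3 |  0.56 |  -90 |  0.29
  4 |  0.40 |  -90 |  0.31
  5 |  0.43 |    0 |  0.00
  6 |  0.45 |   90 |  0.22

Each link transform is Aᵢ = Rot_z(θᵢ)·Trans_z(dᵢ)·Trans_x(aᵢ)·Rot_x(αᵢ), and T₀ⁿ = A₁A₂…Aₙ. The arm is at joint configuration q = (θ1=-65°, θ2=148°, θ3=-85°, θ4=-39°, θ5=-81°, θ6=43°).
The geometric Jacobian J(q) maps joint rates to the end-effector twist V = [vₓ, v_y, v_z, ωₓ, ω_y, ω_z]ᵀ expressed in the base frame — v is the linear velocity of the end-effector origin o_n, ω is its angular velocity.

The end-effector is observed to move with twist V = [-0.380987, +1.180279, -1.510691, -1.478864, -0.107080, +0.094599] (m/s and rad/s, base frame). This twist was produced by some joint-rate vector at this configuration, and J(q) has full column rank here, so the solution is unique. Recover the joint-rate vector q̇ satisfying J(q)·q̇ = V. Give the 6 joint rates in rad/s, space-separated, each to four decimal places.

0.1370 0.3640 0.9240 -0.2500 -0.6510 -0.0320

o_n = [-0.1784, 0.8544, 1.2439]
J₁: ẑ×o_n = [-0.8544, -0.1784, 0.0000], ω = ẑ
J2: z=[0.0000, 0.0000, 1.0000] o=[0.2832, -0.6072, 0.0000] → [-1.4616, -0.4616, 0.0000, 0.0000, 0.0000, 1.0000]
J3: z=[-0.9925, 0.1219, 0.0000] o=[0.3161, -0.3392, 0.0000] → [0.1516, 1.2346, -1.1244, -0.9925, 0.1219, 0.0000]
J4: z=[0.1214, 0.9888, -0.0872] o=[0.0342, -0.2555, 0.5579] → [0.7750, -0.0648, 0.3449, 0.1214, 0.9888, -0.0872]
J5: z=[0.7780, -0.0403, 0.6269] o=[-0.1747, 0.1086, 0.8405] → [-0.4838, -0.3161, 0.5801, 0.7780, -0.0403, 0.6269]
J6: z=[0.7780, -0.0403, 0.6269] o=[-0.1646, 0.5383, 0.8556] → [-0.2138, -0.3107, 0.2454, 0.7780, -0.0403, 0.6269]
q̇ = J⁺·V = [0.1370, 0.3640, 0.9240, -0.2500, -0.6510, -0.0320]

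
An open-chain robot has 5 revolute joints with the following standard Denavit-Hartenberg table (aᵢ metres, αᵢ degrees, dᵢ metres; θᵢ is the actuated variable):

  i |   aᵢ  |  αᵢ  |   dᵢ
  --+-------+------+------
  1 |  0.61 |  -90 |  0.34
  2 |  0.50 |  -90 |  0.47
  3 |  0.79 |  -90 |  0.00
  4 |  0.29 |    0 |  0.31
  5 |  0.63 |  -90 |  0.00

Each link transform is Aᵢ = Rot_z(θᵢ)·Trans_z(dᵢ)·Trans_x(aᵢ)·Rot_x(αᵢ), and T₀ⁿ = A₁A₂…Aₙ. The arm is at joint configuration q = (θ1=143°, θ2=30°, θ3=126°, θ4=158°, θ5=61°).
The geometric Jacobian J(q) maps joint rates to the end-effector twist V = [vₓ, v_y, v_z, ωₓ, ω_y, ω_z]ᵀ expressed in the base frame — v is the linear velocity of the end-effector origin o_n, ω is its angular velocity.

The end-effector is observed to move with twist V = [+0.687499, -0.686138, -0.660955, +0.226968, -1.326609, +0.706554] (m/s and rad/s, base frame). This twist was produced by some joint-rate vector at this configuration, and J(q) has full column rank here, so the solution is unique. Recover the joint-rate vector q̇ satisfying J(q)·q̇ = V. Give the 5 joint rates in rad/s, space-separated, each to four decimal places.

0.5070 0.2340 0.3170 0.9920 0.1800

o_n = [-0.9089, -0.0998, -0.0246]
J₁: ẑ×o_n = [0.0998, -0.9089, 0.0000], ω = ẑ
J2: z=[-0.6018, -0.7986, 0.0000] o=[-0.4872, 0.3671, 0.3400] → [0.2912, -0.2194, -0.0559, -0.6018, -0.7986, 0.0000]
J3: z=[0.3993, -0.3009, -0.8660] o=[-1.1158, 0.2523, 0.0900] → [-0.2705, -0.1334, -0.0784, 0.3993, -0.3009, -0.8660]
J4: z=[0.2058, -0.8911, 0.4045] o=[-0.4100, 0.5208, 0.3222] → [0.5600, -0.1304, -0.5723, 0.2058, -0.8911, 0.4045]
J5: z=[0.2058, -0.8911, 0.4045] o=[-0.6298, 0.1859, 0.4626] → [0.5497, -0.0126, -0.3075, 0.2058, -0.8911, 0.4045]
q̇ = J⁺·V = [0.5070, 0.2340, 0.3170, 0.9920, 0.1800]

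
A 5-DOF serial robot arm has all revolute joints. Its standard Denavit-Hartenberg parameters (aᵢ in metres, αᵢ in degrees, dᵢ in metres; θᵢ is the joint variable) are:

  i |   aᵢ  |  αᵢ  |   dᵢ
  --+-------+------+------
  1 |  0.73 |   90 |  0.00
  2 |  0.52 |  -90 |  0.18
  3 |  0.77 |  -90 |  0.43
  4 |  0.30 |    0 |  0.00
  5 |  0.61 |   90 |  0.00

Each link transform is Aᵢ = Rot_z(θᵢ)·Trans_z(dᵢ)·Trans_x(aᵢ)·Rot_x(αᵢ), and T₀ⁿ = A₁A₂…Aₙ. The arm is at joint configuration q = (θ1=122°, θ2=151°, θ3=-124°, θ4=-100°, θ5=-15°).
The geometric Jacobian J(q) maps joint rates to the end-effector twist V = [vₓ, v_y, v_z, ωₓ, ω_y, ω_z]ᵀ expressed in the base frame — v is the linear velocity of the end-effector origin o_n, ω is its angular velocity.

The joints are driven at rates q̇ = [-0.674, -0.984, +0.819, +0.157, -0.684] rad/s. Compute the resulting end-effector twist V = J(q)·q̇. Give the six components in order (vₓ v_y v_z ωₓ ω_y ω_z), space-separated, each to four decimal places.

0.8307 -1.4671 1.1654 -1.0765 -0.6903 -1.6021

o_n = [0.5395, 0.1962, -0.9907]
J₁: ẑ×o_n = [-0.1962, 0.5395, 0.0000], ω = ẑ
J2: z=[0.8480, 0.5299, 0.0000] o=[-0.3868, 0.6191, 0.0000] → [-0.5250, 0.8401, -0.8495, 0.8480, 0.5299, 0.0000]
J3: z=[0.2569, -0.4111, -0.8746] o=[0.0068, 0.3288, 0.2521] → [0.3950, -0.1466, 0.1849, 0.2569, -0.4111, -0.8746]
J4: z=[0.8585, -0.3186, 0.4019] o=[0.4591, 0.8096, -0.3327] → [0.4562, 0.5971, -0.5010, 0.8585, -0.3186, 0.4019]
J5: z=[0.8585, -0.3186, 0.4019] o=[0.5119, 0.6437, -0.5770] → [0.3116, 0.3662, -0.3754, 0.8585, -0.3186, 0.4019]
V = J·q̇ = [0.8307, -1.4671, 1.1654, -1.0765, -0.6903, -1.6021]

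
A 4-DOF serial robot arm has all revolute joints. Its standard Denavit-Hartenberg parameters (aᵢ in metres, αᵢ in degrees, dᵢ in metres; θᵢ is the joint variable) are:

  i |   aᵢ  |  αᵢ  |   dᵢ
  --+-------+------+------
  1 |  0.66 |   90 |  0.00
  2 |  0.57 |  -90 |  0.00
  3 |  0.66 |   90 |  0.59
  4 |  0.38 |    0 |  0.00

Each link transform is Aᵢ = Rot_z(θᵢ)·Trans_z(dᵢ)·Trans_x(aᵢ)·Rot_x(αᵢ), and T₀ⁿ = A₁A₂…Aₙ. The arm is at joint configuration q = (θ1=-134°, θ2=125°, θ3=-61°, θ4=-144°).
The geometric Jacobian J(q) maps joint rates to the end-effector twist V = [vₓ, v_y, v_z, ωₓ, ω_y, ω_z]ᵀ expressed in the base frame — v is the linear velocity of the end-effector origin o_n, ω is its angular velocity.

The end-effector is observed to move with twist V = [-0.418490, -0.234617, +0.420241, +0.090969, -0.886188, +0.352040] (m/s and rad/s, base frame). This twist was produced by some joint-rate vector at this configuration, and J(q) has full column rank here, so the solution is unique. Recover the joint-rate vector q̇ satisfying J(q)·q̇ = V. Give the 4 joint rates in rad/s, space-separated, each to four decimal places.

o_n = [-0.1764, 0.2612, 0.3966]
J₁: ẑ×o_n = [-0.2612, -0.1764, 0.0000], ω = ẑ
J2: z=[-0.7193, 0.6947, 0.0000] o=[-0.4585, -0.4748, 0.0000] → [0.2755, 0.2853, -0.7253, -0.7193, 0.6947, 0.0000]
J3: z=[0.5690, 0.5892, -0.5736] o=[-0.2314, -0.2396, 0.4669] → [0.2458, 0.0085, 0.2526, 0.5690, 0.5892, -0.5736]
J4: z=[-0.6972, -0.0241, -0.7164] o=[-0.1834, 0.6411, 0.3906] → [-0.2723, -0.0008, 0.2650, -0.6972, -0.0241, -0.7164]
q̇ = J⁺·V = [0.0930, -0.7460, -0.6190, 0.1340]

0.0930 -0.7460 -0.6190 0.1340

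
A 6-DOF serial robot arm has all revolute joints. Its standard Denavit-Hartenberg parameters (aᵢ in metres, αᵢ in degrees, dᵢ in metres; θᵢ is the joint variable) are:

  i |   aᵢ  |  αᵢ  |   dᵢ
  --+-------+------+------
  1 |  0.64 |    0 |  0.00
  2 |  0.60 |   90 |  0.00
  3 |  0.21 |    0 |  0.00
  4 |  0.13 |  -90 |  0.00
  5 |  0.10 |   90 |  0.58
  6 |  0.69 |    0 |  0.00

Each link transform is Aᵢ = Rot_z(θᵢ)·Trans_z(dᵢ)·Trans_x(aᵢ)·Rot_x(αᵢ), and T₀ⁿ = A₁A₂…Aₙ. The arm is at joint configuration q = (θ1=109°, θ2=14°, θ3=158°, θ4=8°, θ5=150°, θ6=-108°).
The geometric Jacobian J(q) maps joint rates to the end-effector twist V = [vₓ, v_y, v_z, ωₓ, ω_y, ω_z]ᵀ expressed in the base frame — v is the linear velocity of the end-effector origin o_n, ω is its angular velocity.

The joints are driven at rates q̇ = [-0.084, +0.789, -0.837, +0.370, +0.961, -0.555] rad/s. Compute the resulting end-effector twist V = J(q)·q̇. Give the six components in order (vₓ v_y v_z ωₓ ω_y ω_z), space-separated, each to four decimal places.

o_n = [-0.2712, 0.8058, 0.2078]
J₁: ẑ×o_n = [-0.8058, -0.2712, 0.0000], ω = ẑ
J2: z=[0.0000, 0.0000, 1.0000] o=[-0.2084, 0.6051, 0.0000] → [-0.2006, -0.0628, 0.0000, 0.0000, 0.0000, 1.0000]
J3: z=[0.8387, 0.5446, 0.0000] o=[-0.5351, 1.1083, 0.0000] → [0.1132, -0.1743, -0.3975, 0.8387, 0.5446, 0.0000]
J4: z=[0.8387, 0.5446, 0.0000] o=[-0.4291, 0.9450, 0.0787] → [0.0703, -0.1083, -0.2028, 0.8387, 0.5446, 0.0000]
J5: z=[0.1318, -0.2029, -0.9703] o=[-0.3604, 0.8392, 0.1101] → [-0.0523, -0.0995, 0.0137, 0.1318, -0.2029, -0.9703]
J6: z=[-0.4621, -0.8786, 0.1210] o=[-0.3717, 0.7648, -0.4736] → [-0.6036, 0.3270, 0.0694, -0.4621, -0.8786, 0.1210]
V = J·q̇ = [0.1254, -0.1981, 0.2323, -0.0086, 0.0383, -0.2946]

0.1254 -0.1981 0.2323 -0.0086 0.0383 -0.2946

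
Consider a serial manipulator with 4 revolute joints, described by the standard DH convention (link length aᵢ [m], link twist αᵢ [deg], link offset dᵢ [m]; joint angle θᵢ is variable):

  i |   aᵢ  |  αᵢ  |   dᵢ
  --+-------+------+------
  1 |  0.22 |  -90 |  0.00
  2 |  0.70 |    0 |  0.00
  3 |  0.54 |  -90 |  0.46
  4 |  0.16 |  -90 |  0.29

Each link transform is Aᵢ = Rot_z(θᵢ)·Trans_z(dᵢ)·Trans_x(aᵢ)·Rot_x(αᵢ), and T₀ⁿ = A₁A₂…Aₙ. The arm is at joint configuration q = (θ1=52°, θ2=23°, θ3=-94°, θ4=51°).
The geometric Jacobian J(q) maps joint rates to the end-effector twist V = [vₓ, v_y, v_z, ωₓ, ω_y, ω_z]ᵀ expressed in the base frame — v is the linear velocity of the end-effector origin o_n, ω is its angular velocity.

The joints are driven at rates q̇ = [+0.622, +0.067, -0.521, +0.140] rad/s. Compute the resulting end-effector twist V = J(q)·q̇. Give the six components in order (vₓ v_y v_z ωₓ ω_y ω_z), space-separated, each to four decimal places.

-0.9354 0.1408 0.1596 0.4393 -0.1752 0.5764

o_n = [0.5649, 1.2682, 0.2379]
J₁: ẑ×o_n = [-1.2682, 0.5649, 0.0000], ω = ẑ
J2: z=[-0.7880, 0.6157, 0.0000] o=[0.1354, 0.1734, 0.0000] → [0.1464, 0.1874, -1.1271, -0.7880, 0.6157, 0.0000]
J3: z=[-0.7880, 0.6157, 0.0000] o=[0.5321, 0.6811, -0.2735] → [0.3148, 0.4030, -0.4828, -0.7880, 0.6157, 0.0000]
J4: z=[0.5821, 0.7451, -0.3256] o=[0.2779, 1.1029, 0.2371] → [0.0544, -0.0939, -0.1176, 0.5821, 0.7451, -0.3256]
V = J·q̇ = [-0.9354, 0.1408, 0.1596, 0.4393, -0.1752, 0.5764]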